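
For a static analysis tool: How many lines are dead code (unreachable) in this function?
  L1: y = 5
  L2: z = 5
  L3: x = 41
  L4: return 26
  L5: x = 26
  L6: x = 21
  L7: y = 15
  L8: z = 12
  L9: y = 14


Analyzing control flow:
  L1: reachable (before return)
  L2: reachable (before return)
  L3: reachable (before return)
  L4: reachable (return statement)
  L5: DEAD (after return at L4)
  L6: DEAD (after return at L4)
  L7: DEAD (after return at L4)
  L8: DEAD (after return at L4)
  L9: DEAD (after return at L4)
Return at L4, total lines = 9
Dead lines: L5 through L9
Count: 5

5


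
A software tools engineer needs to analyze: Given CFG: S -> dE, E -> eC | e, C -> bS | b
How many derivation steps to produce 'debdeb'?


Grammar: S -> dE, E -> eC | e, C -> bS | b
Deriving 'debdeb':
Step 1: S -> dE => dE
Step 2: E -> eC => deC
Step 3: C -> bS => debS
Step 4: S -> dE => debdE
Step 5: E -> eC => debdeC
Step 6: C -> b => debdeb
Total derivation steps: 6

6


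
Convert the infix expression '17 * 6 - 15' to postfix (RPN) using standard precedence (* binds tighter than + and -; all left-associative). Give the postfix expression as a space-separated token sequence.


Applying the shunting-yard algorithm:
  Operand 17 -> output
  Push '*' onto operator stack -> op-stack: [*]
  Operand 6 -> output
  See '-' (prec 1); top '*' (prec 2) >= it -> pop '*' to output
  Push '-' onto operator stack -> op-stack: [-]
  Operand 15 -> output
  End of input: pop '-' to output
Postfix result: 17 6 * 15 -

17 6 * 15 -


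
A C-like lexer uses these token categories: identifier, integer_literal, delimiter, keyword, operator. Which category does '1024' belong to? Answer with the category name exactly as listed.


Token: '1024'
Checking categories:
  identifier: no
  integer_literal: YES
  operator: no
  keyword: no
  delimiter: no
Category: integer_literal

integer_literal


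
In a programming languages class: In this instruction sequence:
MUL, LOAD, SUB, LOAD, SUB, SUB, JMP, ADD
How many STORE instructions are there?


Scanning instruction sequence for STORE:
  Position 1: MUL
  Position 2: LOAD
  Position 3: SUB
  Position 4: LOAD
  Position 5: SUB
  Position 6: SUB
  Position 7: JMP
  Position 8: ADD
Matches at positions: []
Total STORE count: 0

0


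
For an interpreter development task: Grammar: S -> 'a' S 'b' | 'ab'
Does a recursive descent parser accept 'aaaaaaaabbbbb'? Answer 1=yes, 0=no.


Grammar accepts strings of the form a^n b^n (n >= 1)
Word: 'aaaaaaaabbbbb'
Counting: 8 a's and 5 b's
Check: 8 == 5? No
Mismatch: a-count != b-count
Rejected

0


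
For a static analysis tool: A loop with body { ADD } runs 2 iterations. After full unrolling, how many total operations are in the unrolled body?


Loop body operations: ADD (1 op per iteration)
Unrolling 2 iterations:
  Iteration 1: ADD (1 ops)
  Iteration 2: ADD (1 ops)
Total: 2 iterations * 1 ops/iter = 2 operations

2


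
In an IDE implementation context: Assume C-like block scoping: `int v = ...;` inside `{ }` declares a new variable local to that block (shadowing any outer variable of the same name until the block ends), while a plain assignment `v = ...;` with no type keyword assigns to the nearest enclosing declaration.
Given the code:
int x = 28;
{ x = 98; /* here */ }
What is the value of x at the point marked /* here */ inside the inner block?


Analyzing scoping rules:
Outer scope: declares x = 28
Inner block: 'x = 98;' has no type keyword, so it is an assignment to the outer x (no shadowing)
Inside the block, after the assignment -> 98
Result: 98

98


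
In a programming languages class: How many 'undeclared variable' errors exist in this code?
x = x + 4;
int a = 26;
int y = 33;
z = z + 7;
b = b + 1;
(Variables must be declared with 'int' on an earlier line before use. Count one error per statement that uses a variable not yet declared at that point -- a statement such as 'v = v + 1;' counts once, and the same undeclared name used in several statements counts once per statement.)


Scanning code line by line:
  Line 1: use 'x' -> ERROR (undeclared)
  Line 2: declare 'a' -> declared = ['a']
  Line 3: declare 'y' -> declared = ['a', 'y']
  Line 4: use 'z' -> ERROR (undeclared)
  Line 5: use 'b' -> ERROR (undeclared)
Total undeclared variable errors: 3

3


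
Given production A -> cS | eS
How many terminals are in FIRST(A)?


Production: A -> cS | eS
Examining each alternative for leading terminals:
  A -> cS : first terminal = 'c'
  A -> eS : first terminal = 'e'
FIRST(A) = {c, e}
Count: 2

2


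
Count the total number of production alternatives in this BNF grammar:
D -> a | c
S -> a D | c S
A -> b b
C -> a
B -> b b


Counting alternatives per rule:
  D: 2 alternative(s)
  S: 2 alternative(s)
  A: 1 alternative(s)
  C: 1 alternative(s)
  B: 1 alternative(s)
Sum: 2 + 2 + 1 + 1 + 1 = 7

7


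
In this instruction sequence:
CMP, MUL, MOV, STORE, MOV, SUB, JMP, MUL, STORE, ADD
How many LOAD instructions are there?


Scanning instruction sequence for LOAD:
  Position 1: CMP
  Position 2: MUL
  Position 3: MOV
  Position 4: STORE
  Position 5: MOV
  Position 6: SUB
  Position 7: JMP
  Position 8: MUL
  Position 9: STORE
  Position 10: ADD
Matches at positions: []
Total LOAD count: 0

0


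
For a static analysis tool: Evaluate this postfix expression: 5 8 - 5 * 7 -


Processing tokens left to right:
Push 5, Push 8
Pop 5 and 8, compute 5 - 8 = -3, push -3
Push 5
Pop -3 and 5, compute -3 * 5 = -15, push -15
Push 7
Pop -15 and 7, compute -15 - 7 = -22, push -22
Stack result: -22

-22


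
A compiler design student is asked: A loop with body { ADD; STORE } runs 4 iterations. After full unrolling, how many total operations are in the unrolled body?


Loop body operations: ADD, STORE (2 ops per iteration)
Unrolling 4 iterations:
  Iteration 1: ADD, STORE (2 ops)
  Iteration 2: ADD, STORE (2 ops)
  Iteration 3: ADD, STORE (2 ops)
  Iteration 4: ADD, STORE (2 ops)
Total: 4 iterations * 2 ops/iter = 8 operations

8


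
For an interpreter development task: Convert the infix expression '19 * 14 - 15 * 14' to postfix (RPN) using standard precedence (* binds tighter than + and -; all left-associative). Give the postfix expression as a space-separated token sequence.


Applying the shunting-yard algorithm:
  Operand 19 -> output
  Push '*' onto operator stack -> op-stack: [*]
  Operand 14 -> output
  See '-' (prec 1); top '*' (prec 2) >= it -> pop '*' to output
  Push '-' onto operator stack -> op-stack: [-]
  Operand 15 -> output
  Push '*' onto operator stack -> op-stack: [-, *]
  Operand 14 -> output
  End of input: pop '*' to output
  End of input: pop '-' to output
Postfix result: 19 14 * 15 14 * -

19 14 * 15 14 * -


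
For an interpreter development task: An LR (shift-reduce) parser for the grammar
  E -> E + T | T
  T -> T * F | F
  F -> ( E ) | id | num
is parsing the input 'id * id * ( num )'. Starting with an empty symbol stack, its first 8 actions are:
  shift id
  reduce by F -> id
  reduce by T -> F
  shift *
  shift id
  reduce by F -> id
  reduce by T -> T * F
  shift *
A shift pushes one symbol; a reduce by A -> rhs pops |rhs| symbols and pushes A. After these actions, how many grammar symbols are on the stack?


Tracking the symbol stack through each action:
  Action 1: shift 'id' : push -> stack = [id] (size 1)
  Action 2: reduce by F -> id : pop 1, push F -> stack = [F] (size 1)
  Action 3: reduce by T -> F : pop 1, push T -> stack = [T] (size 1)
  Action 4: shift '*' : push -> stack = [T, *] (size 2)
  Action 5: shift 'id' : push -> stack = [T, *, id] (size 3)
  Action 6: reduce by F -> id : pop 1, push F -> stack = [T, *, F] (size 3)
  Action 7: reduce by T -> T * F : pop 3, push T -> stack = [T] (size 1)
  Action 8: shift '*' : push -> stack = [T, *] (size 2)
Final stack size: 2

2


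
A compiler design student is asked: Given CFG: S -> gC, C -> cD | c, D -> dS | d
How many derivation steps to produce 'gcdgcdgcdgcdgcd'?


Grammar: S -> gC, C -> cD | c, D -> dS | d
Deriving 'gcdgcdgcdgcdgcd':
Step 1: S -> gC => gC
Step 2: C -> cD => gcD
Step 3: D -> dS => gcdS
Step 4: S -> gC => gcdgC
Step 5: C -> cD => gcdgcD
Step 6: D -> dS => gcdgcdS
Step 7: S -> gC => gcdgcdgC
Step 8: C -> cD => gcdgcdgcD
Step 9: D -> dS => gcdgcdgcdS
Step 10: S -> gC => gcdgcdgcdgC
Step 11: C -> cD => gcdgcdgcdgcD
Step 12: D -> dS => gcdgcdgcdgcdS
Step 13: S -> gC => gcdgcdgcdgcdgC
Step 14: C -> cD => gcdgcdgcdgcdgcD
Step 15: D -> d => gcdgcdgcdgcdgcd
Total derivation steps: 15

15


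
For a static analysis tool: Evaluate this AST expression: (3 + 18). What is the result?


Expression: (3 + 18)
Evaluating step by step:
  3 + 18 = 21
Result: 21

21


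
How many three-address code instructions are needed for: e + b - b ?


Expression: e + b - b
Generating three-address code (respecting * over +/- precedence):
  Instruction 1: t1 = e + b
  Instruction 2: t2 = t1 - b
Total instructions: 2

2


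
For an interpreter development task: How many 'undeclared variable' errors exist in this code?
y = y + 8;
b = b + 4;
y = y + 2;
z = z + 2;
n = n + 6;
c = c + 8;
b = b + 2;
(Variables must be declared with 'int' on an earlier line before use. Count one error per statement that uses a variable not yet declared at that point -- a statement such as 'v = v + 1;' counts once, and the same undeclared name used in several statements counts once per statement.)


Scanning code line by line:
  Line 1: use 'y' -> ERROR (undeclared)
  Line 2: use 'b' -> ERROR (undeclared)
  Line 3: use 'y' -> ERROR (undeclared)
  Line 4: use 'z' -> ERROR (undeclared)
  Line 5: use 'n' -> ERROR (undeclared)
  Line 6: use 'c' -> ERROR (undeclared)
  Line 7: use 'b' -> ERROR (undeclared)
Total undeclared variable errors: 7

7


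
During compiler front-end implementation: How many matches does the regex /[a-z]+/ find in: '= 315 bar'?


Pattern: /[a-z]+/ (identifiers)
Input: '= 315 bar'
Scanning for matches:
  Match 1: 'bar'
Total matches: 1

1


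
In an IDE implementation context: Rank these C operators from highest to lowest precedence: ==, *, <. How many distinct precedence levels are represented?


Looking up precedence for each operator:
  == -> precedence 3
  * -> precedence 6
  < -> precedence 4
Sorted highest to lowest: *, <, ==
Distinct precedence values: [6, 4, 3]
Number of distinct levels: 3

3


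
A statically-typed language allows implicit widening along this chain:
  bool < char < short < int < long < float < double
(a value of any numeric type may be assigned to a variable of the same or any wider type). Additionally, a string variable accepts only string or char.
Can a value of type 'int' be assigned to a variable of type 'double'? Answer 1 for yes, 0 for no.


Target variable type: double
Source value type: int
Numeric ranks: int=3, double=6
Widening allowed iff rank(source) <= rank(target): 3 <= 6? Yes
Result: 1

1


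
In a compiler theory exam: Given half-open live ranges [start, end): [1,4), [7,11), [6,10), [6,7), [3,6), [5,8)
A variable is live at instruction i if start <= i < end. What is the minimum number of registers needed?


Live ranges:
  Var0: [1, 4)
  Var1: [7, 11)
  Var2: [6, 10)
  Var3: [6, 7)
  Var4: [3, 6)
  Var5: [5, 8)
Sweep-line events (position, delta, active):
  pos=1 start -> active=1
  pos=3 start -> active=2
  pos=4 end -> active=1
  pos=5 start -> active=2
  pos=6 end -> active=1
  pos=6 start -> active=2
  pos=6 start -> active=3
  pos=7 end -> active=2
  pos=7 start -> active=3
  pos=8 end -> active=2
  pos=10 end -> active=1
  pos=11 end -> active=0
Maximum simultaneous active: 3
Minimum registers needed: 3

3


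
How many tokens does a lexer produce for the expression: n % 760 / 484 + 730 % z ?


Scanning 'n % 760 / 484 + 730 % z'
Token 1: 'n' -> identifier
Token 2: '%' -> operator
Token 3: '760' -> integer_literal
Token 4: '/' -> operator
Token 5: '484' -> integer_literal
Token 6: '+' -> operator
Token 7: '730' -> integer_literal
Token 8: '%' -> operator
Token 9: 'z' -> identifier
Total tokens: 9

9


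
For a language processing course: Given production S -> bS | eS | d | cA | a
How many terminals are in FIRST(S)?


Production: S -> bS | eS | d | cA | a
Examining each alternative for leading terminals:
  S -> bS : first terminal = 'b'
  S -> eS : first terminal = 'e'
  S -> d : first terminal = 'd'
  S -> cA : first terminal = 'c'
  S -> a : first terminal = 'a'
FIRST(S) = {a, b, c, d, e}
Count: 5

5


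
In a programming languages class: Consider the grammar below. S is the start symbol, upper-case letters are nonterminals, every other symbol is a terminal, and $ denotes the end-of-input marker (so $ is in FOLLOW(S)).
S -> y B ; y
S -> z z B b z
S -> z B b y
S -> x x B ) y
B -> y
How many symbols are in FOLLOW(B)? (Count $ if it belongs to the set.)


S is the start symbol and does not occur in any rule body, so FOLLOW(S) = {$}.
Examining every occurrence of B in a rule body:
  S -> y B ; y : B is followed by terminal ';' -> add ';'
  S -> z z B b z : B is followed by terminal 'b' -> add 'b'
  S -> z B b y : B is followed by terminal 'b' -> add 'b' (already in the set)
  S -> x x B ) y : B is followed by terminal ')' -> add ')'
  B -> y : B does not occur in the body -> contributes nothing
FOLLOW(B) = {), ;, b}
Count: 3

3


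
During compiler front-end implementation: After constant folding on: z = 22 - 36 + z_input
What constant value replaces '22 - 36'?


Identifying constant sub-expression:
  Original: z = 22 - 36 + z_input
  22 and 36 are both compile-time constants
  Evaluating: 22 - 36 = -14
  After folding: z = -14 + z_input

-14


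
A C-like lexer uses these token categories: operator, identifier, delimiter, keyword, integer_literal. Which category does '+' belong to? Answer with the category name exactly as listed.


Token: '+'
Checking categories:
  identifier: no
  integer_literal: no
  operator: YES
  keyword: no
  delimiter: no
Category: operator

operator


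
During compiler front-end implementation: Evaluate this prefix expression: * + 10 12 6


Parsing prefix expression: * + 10 12 6
Step 1: Innermost operation '+ 10 12'
  10 + 12 = 22
Step 2: Outer operation '* [22] 6'
  22 * 6 = 132

132


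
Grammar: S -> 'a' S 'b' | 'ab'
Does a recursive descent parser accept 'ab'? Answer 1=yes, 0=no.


Grammar accepts strings of the form a^n b^n (n >= 1)
Word: 'ab'
Counting: 1 a's and 1 b's
Check: 1 == 1? Yes
Derivation (S -> aSb applied 0 time(s), then S -> ab): S => ab
Accepted

1


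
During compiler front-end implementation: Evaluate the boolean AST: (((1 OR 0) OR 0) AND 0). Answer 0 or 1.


Step 1: Evaluate inner node
  1 OR 0 = 1
Step 2: Evaluate next node
  1 OR 0 = 1
Step 3: Evaluate root node
  1 AND 0 = 0

0


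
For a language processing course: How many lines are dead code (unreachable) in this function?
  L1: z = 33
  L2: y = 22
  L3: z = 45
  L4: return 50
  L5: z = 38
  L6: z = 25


Analyzing control flow:
  L1: reachable (before return)
  L2: reachable (before return)
  L3: reachable (before return)
  L4: reachable (return statement)
  L5: DEAD (after return at L4)
  L6: DEAD (after return at L4)
Return at L4, total lines = 6
Dead lines: L5 through L6
Count: 2

2


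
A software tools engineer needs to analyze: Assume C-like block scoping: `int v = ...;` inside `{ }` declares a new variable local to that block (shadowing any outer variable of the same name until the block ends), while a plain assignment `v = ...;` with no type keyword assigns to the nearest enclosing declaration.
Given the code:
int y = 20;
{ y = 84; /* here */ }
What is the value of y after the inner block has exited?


Analyzing scoping rules:
Outer scope: declares y = 20
Inner block: 'y = 84;' has no type keyword, so it is an assignment to the outer y (no shadowing)
The assignment changed the outer variable itself, so the new value persists after the block -> 84
Result: 84

84


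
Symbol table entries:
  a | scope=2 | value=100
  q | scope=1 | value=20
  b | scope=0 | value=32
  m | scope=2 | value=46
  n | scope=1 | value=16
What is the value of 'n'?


Searching symbol table for 'n':
  a | scope=2 | value=100
  q | scope=1 | value=20
  b | scope=0 | value=32
  m | scope=2 | value=46
  n | scope=1 | value=16 <- MATCH
Found 'n' at scope 1 with value 16

16


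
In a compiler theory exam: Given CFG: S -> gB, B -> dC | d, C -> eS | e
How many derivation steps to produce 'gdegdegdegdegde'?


Grammar: S -> gB, B -> dC | d, C -> eS | e
Deriving 'gdegdegdegdegde':
Step 1: S -> gB => gB
Step 2: B -> dC => gdC
Step 3: C -> eS => gdeS
Step 4: S -> gB => gdegB
Step 5: B -> dC => gdegdC
Step 6: C -> eS => gdegdeS
Step 7: S -> gB => gdegdegB
Step 8: B -> dC => gdegdegdC
Step 9: C -> eS => gdegdegdeS
Step 10: S -> gB => gdegdegdegB
Step 11: B -> dC => gdegdegdegdC
Step 12: C -> eS => gdegdegdegdeS
Step 13: S -> gB => gdegdegdegdegB
Step 14: B -> dC => gdegdegdegdegdC
Step 15: C -> e => gdegdegdegdegde
Total derivation steps: 15

15


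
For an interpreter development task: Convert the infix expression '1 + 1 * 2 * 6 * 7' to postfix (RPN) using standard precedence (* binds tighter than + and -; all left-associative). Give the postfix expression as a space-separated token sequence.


Applying the shunting-yard algorithm:
  Operand 1 -> output
  Push '+' onto operator stack -> op-stack: [+]
  Operand 1 -> output
  Push '*' onto operator stack -> op-stack: [+, *]
  Operand 2 -> output
  See '*' (prec 2); top '*' (prec 2) >= it -> pop '*' to output
  Push '*' onto operator stack -> op-stack: [+, *]
  Operand 6 -> output
  See '*' (prec 2); top '*' (prec 2) >= it -> pop '*' to output
  Push '*' onto operator stack -> op-stack: [+, *]
  Operand 7 -> output
  End of input: pop '*' to output
  End of input: pop '+' to output
Postfix result: 1 1 2 * 6 * 7 * +

1 1 2 * 6 * 7 * +


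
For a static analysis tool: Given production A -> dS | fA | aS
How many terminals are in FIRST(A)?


Production: A -> dS | fA | aS
Examining each alternative for leading terminals:
  A -> dS : first terminal = 'd'
  A -> fA : first terminal = 'f'
  A -> aS : first terminal = 'a'
FIRST(A) = {a, d, f}
Count: 3

3


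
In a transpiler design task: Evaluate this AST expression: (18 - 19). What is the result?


Expression: (18 - 19)
Evaluating step by step:
  18 - 19 = -1
Result: -1

-1


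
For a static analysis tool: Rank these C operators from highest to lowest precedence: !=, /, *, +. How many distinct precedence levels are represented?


Looking up precedence for each operator:
  != -> precedence 3
  / -> precedence 6
  * -> precedence 6
  + -> precedence 5
Sorted highest to lowest: /, *, +, !=
Distinct precedence values: [6, 5, 3]
Number of distinct levels: 3

3


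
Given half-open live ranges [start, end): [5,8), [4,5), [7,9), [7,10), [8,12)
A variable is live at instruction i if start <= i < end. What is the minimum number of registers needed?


Live ranges:
  Var0: [5, 8)
  Var1: [4, 5)
  Var2: [7, 9)
  Var3: [7, 10)
  Var4: [8, 12)
Sweep-line events (position, delta, active):
  pos=4 start -> active=1
  pos=5 end -> active=0
  pos=5 start -> active=1
  pos=7 start -> active=2
  pos=7 start -> active=3
  pos=8 end -> active=2
  pos=8 start -> active=3
  pos=9 end -> active=2
  pos=10 end -> active=1
  pos=12 end -> active=0
Maximum simultaneous active: 3
Minimum registers needed: 3

3


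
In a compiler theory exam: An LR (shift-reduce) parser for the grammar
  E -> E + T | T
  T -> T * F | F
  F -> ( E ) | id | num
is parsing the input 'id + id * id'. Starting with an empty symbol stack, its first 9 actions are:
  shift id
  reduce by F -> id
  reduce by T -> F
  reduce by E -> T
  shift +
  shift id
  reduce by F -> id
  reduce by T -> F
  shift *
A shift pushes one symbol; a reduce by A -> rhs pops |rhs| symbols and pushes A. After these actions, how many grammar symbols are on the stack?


Tracking the symbol stack through each action:
  Action 1: shift 'id' : push -> stack = [id] (size 1)
  Action 2: reduce by F -> id : pop 1, push F -> stack = [F] (size 1)
  Action 3: reduce by T -> F : pop 1, push T -> stack = [T] (size 1)
  Action 4: reduce by E -> T : pop 1, push E -> stack = [E] (size 1)
  Action 5: shift '+' : push -> stack = [E, +] (size 2)
  Action 6: shift 'id' : push -> stack = [E, +, id] (size 3)
  Action 7: reduce by F -> id : pop 1, push F -> stack = [E, +, F] (size 3)
  Action 8: reduce by T -> F : pop 1, push T -> stack = [E, +, T] (size 3)
  Action 9: shift '*' : push -> stack = [E, +, T, *] (size 4)
Final stack size: 4

4


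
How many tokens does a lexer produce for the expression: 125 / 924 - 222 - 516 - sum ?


Scanning '125 / 924 - 222 - 516 - sum'
Token 1: '125' -> integer_literal
Token 2: '/' -> operator
Token 3: '924' -> integer_literal
Token 4: '-' -> operator
Token 5: '222' -> integer_literal
Token 6: '-' -> operator
Token 7: '516' -> integer_literal
Token 8: '-' -> operator
Token 9: 'sum' -> identifier
Total tokens: 9

9


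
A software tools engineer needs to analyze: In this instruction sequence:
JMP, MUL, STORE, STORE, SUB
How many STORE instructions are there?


Scanning instruction sequence for STORE:
  Position 1: JMP
  Position 2: MUL
  Position 3: STORE <- MATCH
  Position 4: STORE <- MATCH
  Position 5: SUB
Matches at positions: [3, 4]
Total STORE count: 2

2


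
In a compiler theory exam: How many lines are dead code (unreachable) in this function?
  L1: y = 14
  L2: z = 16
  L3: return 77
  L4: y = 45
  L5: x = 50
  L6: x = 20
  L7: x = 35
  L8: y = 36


Analyzing control flow:
  L1: reachable (before return)
  L2: reachable (before return)
  L3: reachable (return statement)
  L4: DEAD (after return at L3)
  L5: DEAD (after return at L3)
  L6: DEAD (after return at L3)
  L7: DEAD (after return at L3)
  L8: DEAD (after return at L3)
Return at L3, total lines = 8
Dead lines: L4 through L8
Count: 5

5


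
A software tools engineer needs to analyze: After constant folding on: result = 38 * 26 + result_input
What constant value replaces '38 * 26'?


Identifying constant sub-expression:
  Original: result = 38 * 26 + result_input
  38 and 26 are both compile-time constants
  Evaluating: 38 * 26 = 988
  After folding: result = 988 + result_input

988


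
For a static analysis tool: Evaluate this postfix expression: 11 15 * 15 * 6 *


Processing tokens left to right:
Push 11, Push 15
Pop 11 and 15, compute 11 * 15 = 165, push 165
Push 15
Pop 165 and 15, compute 165 * 15 = 2475, push 2475
Push 6
Pop 2475 and 6, compute 2475 * 6 = 14850, push 14850
Stack result: 14850

14850


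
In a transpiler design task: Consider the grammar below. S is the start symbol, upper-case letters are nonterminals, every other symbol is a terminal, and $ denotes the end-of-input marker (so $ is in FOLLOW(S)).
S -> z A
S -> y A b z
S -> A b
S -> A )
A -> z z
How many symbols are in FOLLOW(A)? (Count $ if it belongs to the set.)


S is the start symbol and does not occur in any rule body, so FOLLOW(S) = {$}.
Examining every occurrence of A in a rule body:
  S -> z A : A is at the right end -> add FOLLOW(S) = {$}
  S -> y A b z : A is followed by terminal 'b' -> add 'b'
  S -> A b : A is followed by terminal 'b' -> add 'b' (already in the set)
  S -> A ) : A is followed by terminal ')' -> add ')'
  A -> z z : A does not occur in the body -> contributes nothing
FOLLOW(A) = {), b, $}
Count: 3

3


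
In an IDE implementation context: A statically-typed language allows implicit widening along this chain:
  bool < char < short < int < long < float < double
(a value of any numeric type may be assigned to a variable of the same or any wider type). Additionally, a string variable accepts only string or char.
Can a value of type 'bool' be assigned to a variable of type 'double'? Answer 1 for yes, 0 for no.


Target variable type: double
Source value type: bool
Numeric ranks: bool=0, double=6
Widening allowed iff rank(source) <= rank(target): 0 <= 6? Yes
Result: 1

1


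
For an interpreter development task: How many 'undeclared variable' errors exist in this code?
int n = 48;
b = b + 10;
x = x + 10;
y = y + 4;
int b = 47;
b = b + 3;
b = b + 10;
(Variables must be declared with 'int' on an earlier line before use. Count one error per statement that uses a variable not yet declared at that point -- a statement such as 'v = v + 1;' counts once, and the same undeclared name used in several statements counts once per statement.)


Scanning code line by line:
  Line 1: declare 'n' -> declared = ['n']
  Line 2: use 'b' -> ERROR (undeclared)
  Line 3: use 'x' -> ERROR (undeclared)
  Line 4: use 'y' -> ERROR (undeclared)
  Line 5: declare 'b' -> declared = ['b', 'n']
  Line 6: use 'b' -> OK (declared)
  Line 7: use 'b' -> OK (declared)
Total undeclared variable errors: 3

3


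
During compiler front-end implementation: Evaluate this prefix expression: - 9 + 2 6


Parsing prefix expression: - 9 + 2 6
Step 1: Innermost operation '+ 2 6'
  2 + 6 = 8
Step 2: Outer operation '- 9 [8]'
  9 - 8 = 1

1


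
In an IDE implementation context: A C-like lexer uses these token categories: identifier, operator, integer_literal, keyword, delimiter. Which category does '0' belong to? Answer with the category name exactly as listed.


Token: '0'
Checking categories:
  identifier: no
  integer_literal: YES
  operator: no
  keyword: no
  delimiter: no
Category: integer_literal

integer_literal


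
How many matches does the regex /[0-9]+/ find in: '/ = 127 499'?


Pattern: /[0-9]+/ (int literals)
Input: '/ = 127 499'
Scanning for matches:
  Match 1: '127'
  Match 2: '499'
Total matches: 2

2


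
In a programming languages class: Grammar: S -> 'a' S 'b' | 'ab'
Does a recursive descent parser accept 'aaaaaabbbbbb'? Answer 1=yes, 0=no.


Grammar accepts strings of the form a^n b^n (n >= 1)
Word: 'aaaaaabbbbbb'
Counting: 6 a's and 6 b's
Check: 6 == 6? Yes
Derivation (S -> aSb applied 5 time(s), then S -> ab): S => aSb => aaSbb => aaaSbbb => aaaaSbbbb => aaaaaSbbbbb => aaaaaabbbbbb
Accepted

1


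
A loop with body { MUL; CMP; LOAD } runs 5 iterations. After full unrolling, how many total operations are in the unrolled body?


Loop body operations: MUL, CMP, LOAD (3 ops per iteration)
Unrolling 5 iterations:
  Iteration 1: MUL, CMP, LOAD (3 ops)
  Iteration 2: MUL, CMP, LOAD (3 ops)
  Iteration 3: MUL, CMP, LOAD (3 ops)
  Iteration 4: MUL, CMP, LOAD (3 ops)
  Iteration 5: MUL, CMP, LOAD (3 ops)
Total: 5 iterations * 3 ops/iter = 15 operations

15


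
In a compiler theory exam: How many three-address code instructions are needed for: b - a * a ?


Expression: b - a * a
Generating three-address code (respecting * over +/- precedence):
  Instruction 1: t1 = a * a
  Instruction 2: t2 = b - t1
Total instructions: 2

2


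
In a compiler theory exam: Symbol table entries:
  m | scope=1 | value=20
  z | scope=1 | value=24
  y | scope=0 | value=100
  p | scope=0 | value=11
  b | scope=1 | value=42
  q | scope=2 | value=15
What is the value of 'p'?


Searching symbol table for 'p':
  m | scope=1 | value=20
  z | scope=1 | value=24
  y | scope=0 | value=100
  p | scope=0 | value=11 <- MATCH
  b | scope=1 | value=42
  q | scope=2 | value=15
Found 'p' at scope 0 with value 11

11


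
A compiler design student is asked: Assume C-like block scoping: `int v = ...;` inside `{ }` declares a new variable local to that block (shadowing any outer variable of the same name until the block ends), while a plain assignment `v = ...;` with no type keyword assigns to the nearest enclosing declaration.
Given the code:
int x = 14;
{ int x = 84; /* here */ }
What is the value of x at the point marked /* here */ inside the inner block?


Analyzing scoping rules:
Outer scope: declares x = 14
Inner block: 'int x = 84;' declares a NEW x that shadows the outer one
Inside the block the inner declaration is in scope -> 84
Result: 84

84


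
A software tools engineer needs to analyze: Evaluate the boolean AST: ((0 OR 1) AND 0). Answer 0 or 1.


Step 1: Evaluate inner node
  0 OR 1 = 1
Step 2: Evaluate root node
  1 AND 0 = 0

0


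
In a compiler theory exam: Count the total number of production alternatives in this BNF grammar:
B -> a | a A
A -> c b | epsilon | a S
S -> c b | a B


Counting alternatives per rule:
  B: 2 alternative(s)
  A: 3 alternative(s)
  S: 2 alternative(s)
Sum: 2 + 3 + 2 = 7

7


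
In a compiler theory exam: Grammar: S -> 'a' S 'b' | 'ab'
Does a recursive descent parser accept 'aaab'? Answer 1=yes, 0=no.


Grammar accepts strings of the form a^n b^n (n >= 1)
Word: 'aaab'
Counting: 3 a's and 1 b's
Check: 3 == 1? No
Mismatch: a-count != b-count
Rejected

0


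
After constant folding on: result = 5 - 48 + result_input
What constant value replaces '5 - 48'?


Identifying constant sub-expression:
  Original: result = 5 - 48 + result_input
  5 and 48 are both compile-time constants
  Evaluating: 5 - 48 = -43
  After folding: result = -43 + result_input

-43


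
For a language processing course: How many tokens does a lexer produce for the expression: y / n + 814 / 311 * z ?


Scanning 'y / n + 814 / 311 * z'
Token 1: 'y' -> identifier
Token 2: '/' -> operator
Token 3: 'n' -> identifier
Token 4: '+' -> operator
Token 5: '814' -> integer_literal
Token 6: '/' -> operator
Token 7: '311' -> integer_literal
Token 8: '*' -> operator
Token 9: 'z' -> identifier
Total tokens: 9

9


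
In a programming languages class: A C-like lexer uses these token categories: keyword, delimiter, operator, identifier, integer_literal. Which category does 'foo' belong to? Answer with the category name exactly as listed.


Token: 'foo'
Checking categories:
  identifier: YES
  integer_literal: no
  operator: no
  keyword: no
  delimiter: no
Category: identifier

identifier


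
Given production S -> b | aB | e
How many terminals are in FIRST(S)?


Production: S -> b | aB | e
Examining each alternative for leading terminals:
  S -> b : first terminal = 'b'
  S -> aB : first terminal = 'a'
  S -> e : first terminal = 'e'
FIRST(S) = {a, b, e}
Count: 3

3


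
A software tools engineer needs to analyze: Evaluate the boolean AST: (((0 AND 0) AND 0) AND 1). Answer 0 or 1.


Step 1: Evaluate inner node
  0 AND 0 = 0
Step 2: Evaluate next node
  0 AND 0 = 0
Step 3: Evaluate root node
  0 AND 1 = 0

0


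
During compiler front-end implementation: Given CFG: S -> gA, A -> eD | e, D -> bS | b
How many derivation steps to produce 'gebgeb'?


Grammar: S -> gA, A -> eD | e, D -> bS | b
Deriving 'gebgeb':
Step 1: S -> gA => gA
Step 2: A -> eD => geD
Step 3: D -> bS => gebS
Step 4: S -> gA => gebgA
Step 5: A -> eD => gebgeD
Step 6: D -> b => gebgeb
Total derivation steps: 6

6


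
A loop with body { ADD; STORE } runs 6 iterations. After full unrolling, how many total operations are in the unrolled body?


Loop body operations: ADD, STORE (2 ops per iteration)
Unrolling 6 iterations:
  Iteration 1: ADD, STORE (2 ops)
  Iteration 2: ADD, STORE (2 ops)
  Iteration 3: ADD, STORE (2 ops)
  Iteration 4: ADD, STORE (2 ops)
  Iteration 5: ADD, STORE (2 ops)
  Iteration 6: ADD, STORE (2 ops)
Total: 6 iterations * 2 ops/iter = 12 operations

12


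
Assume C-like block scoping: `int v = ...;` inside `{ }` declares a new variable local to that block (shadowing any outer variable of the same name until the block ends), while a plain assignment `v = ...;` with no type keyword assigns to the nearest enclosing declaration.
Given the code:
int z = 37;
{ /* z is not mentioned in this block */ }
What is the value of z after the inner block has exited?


Analyzing scoping rules:
Outer scope: declares z = 37
Inner block: z is neither redeclared nor assigned -> unchanged
After the block -> 37
Result: 37

37


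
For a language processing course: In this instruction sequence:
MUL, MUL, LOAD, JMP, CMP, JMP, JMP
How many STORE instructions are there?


Scanning instruction sequence for STORE:
  Position 1: MUL
  Position 2: MUL
  Position 3: LOAD
  Position 4: JMP
  Position 5: CMP
  Position 6: JMP
  Position 7: JMP
Matches at positions: []
Total STORE count: 0

0


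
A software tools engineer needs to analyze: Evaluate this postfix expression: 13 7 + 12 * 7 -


Processing tokens left to right:
Push 13, Push 7
Pop 13 and 7, compute 13 + 7 = 20, push 20
Push 12
Pop 20 and 12, compute 20 * 12 = 240, push 240
Push 7
Pop 240 and 7, compute 240 - 7 = 233, push 233
Stack result: 233

233


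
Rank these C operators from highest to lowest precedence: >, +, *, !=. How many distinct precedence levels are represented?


Looking up precedence for each operator:
  > -> precedence 4
  + -> precedence 5
  * -> precedence 6
  != -> precedence 3
Sorted highest to lowest: *, +, >, !=
Distinct precedence values: [6, 5, 4, 3]
Number of distinct levels: 4

4


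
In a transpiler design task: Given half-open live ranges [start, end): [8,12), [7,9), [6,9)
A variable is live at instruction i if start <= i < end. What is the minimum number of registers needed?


Live ranges:
  Var0: [8, 12)
  Var1: [7, 9)
  Var2: [6, 9)
Sweep-line events (position, delta, active):
  pos=6 start -> active=1
  pos=7 start -> active=2
  pos=8 start -> active=3
  pos=9 end -> active=2
  pos=9 end -> active=1
  pos=12 end -> active=0
Maximum simultaneous active: 3
Minimum registers needed: 3

3


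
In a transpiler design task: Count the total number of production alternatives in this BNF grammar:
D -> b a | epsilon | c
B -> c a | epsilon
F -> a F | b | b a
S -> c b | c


Counting alternatives per rule:
  D: 3 alternative(s)
  B: 2 alternative(s)
  F: 3 alternative(s)
  S: 2 alternative(s)
Sum: 3 + 2 + 3 + 2 = 10

10


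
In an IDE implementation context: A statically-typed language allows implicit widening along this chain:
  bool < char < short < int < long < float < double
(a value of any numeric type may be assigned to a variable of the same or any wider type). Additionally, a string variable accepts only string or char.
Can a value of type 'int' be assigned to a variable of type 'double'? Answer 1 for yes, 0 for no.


Target variable type: double
Source value type: int
Numeric ranks: int=3, double=6
Widening allowed iff rank(source) <= rank(target): 3 <= 6? Yes
Result: 1

1


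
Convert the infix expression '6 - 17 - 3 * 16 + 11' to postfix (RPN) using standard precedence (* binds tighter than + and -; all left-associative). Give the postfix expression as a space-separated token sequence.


Applying the shunting-yard algorithm:
  Operand 6 -> output
  Push '-' onto operator stack -> op-stack: [-]
  Operand 17 -> output
  See '-' (prec 1); top '-' (prec 1) >= it -> pop '-' to output
  Push '-' onto operator stack -> op-stack: [-]
  Operand 3 -> output
  Push '*' onto operator stack -> op-stack: [-, *]
  Operand 16 -> output
  See '+' (prec 1); top '*' (prec 2) >= it -> pop '*' to output
  See '+' (prec 1); top '-' (prec 1) >= it -> pop '-' to output
  Push '+' onto operator stack -> op-stack: [+]
  Operand 11 -> output
  End of input: pop '+' to output
Postfix result: 6 17 - 3 16 * - 11 +

6 17 - 3 16 * - 11 +


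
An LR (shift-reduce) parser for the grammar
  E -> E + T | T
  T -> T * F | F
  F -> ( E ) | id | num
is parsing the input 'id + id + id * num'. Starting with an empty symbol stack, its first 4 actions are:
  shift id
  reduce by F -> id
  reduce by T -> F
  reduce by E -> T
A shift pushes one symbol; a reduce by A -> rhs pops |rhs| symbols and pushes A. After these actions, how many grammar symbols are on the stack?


Tracking the symbol stack through each action:
  Action 1: shift 'id' : push -> stack = [id] (size 1)
  Action 2: reduce by F -> id : pop 1, push F -> stack = [F] (size 1)
  Action 3: reduce by T -> F : pop 1, push T -> stack = [T] (size 1)
  Action 4: reduce by E -> T : pop 1, push E -> stack = [E] (size 1)
Final stack size: 1

1


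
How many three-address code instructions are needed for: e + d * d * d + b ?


Expression: e + d * d * d + b
Generating three-address code (respecting * over +/- precedence):
  Instruction 1: t1 = d * d
  Instruction 2: t2 = t1 * d
  Instruction 3: t3 = e + t2
  Instruction 4: t4 = t3 + b
Total instructions: 4

4


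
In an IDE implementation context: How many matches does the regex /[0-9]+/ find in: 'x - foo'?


Pattern: /[0-9]+/ (int literals)
Input: 'x - foo'
Scanning for matches:
Total matches: 0

0


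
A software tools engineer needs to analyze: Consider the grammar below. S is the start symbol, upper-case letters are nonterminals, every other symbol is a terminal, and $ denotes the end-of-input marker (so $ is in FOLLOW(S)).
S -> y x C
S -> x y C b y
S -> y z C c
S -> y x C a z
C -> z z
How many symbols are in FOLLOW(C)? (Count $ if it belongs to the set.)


S is the start symbol and does not occur in any rule body, so FOLLOW(S) = {$}.
Examining every occurrence of C in a rule body:
  S -> y x C : C is at the right end -> add FOLLOW(S) = {$}
  S -> x y C b y : C is followed by terminal 'b' -> add 'b'
  S -> y z C c : C is followed by terminal 'c' -> add 'c'
  S -> y x C a z : C is followed by terminal 'a' -> add 'a'
  C -> z z : C does not occur in the body -> contributes nothing
FOLLOW(C) = {a, b, c, $}
Count: 4

4


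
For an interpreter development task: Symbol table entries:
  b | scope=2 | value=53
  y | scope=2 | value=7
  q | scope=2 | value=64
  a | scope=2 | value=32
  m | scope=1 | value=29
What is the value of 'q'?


Searching symbol table for 'q':
  b | scope=2 | value=53
  y | scope=2 | value=7
  q | scope=2 | value=64 <- MATCH
  a | scope=2 | value=32
  m | scope=1 | value=29
Found 'q' at scope 2 with value 64

64


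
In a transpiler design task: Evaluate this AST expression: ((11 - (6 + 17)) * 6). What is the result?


Expression: ((11 - (6 + 17)) * 6)
Evaluating step by step:
  6 + 17 = 23
  11 - 23 = -12
  -12 * 6 = -72
Result: -72

-72


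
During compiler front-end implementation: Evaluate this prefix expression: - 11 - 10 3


Parsing prefix expression: - 11 - 10 3
Step 1: Innermost operation '- 10 3'
  10 - 3 = 7
Step 2: Outer operation '- 11 [7]'
  11 - 7 = 4

4


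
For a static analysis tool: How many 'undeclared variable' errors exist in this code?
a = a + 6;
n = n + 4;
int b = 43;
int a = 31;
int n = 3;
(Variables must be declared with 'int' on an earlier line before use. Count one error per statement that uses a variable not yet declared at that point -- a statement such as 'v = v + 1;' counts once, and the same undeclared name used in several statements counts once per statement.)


Scanning code line by line:
  Line 1: use 'a' -> ERROR (undeclared)
  Line 2: use 'n' -> ERROR (undeclared)
  Line 3: declare 'b' -> declared = ['b']
  Line 4: declare 'a' -> declared = ['a', 'b']
  Line 5: declare 'n' -> declared = ['a', 'b', 'n']
Total undeclared variable errors: 2

2


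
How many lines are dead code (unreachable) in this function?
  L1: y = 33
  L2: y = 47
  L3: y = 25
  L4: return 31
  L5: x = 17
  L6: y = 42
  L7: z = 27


Analyzing control flow:
  L1: reachable (before return)
  L2: reachable (before return)
  L3: reachable (before return)
  L4: reachable (return statement)
  L5: DEAD (after return at L4)
  L6: DEAD (after return at L4)
  L7: DEAD (after return at L4)
Return at L4, total lines = 7
Dead lines: L5 through L7
Count: 3

3


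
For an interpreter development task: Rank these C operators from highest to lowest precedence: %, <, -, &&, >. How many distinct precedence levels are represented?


Looking up precedence for each operator:
  % -> precedence 6
  < -> precedence 4
  - -> precedence 5
  && -> precedence 2
  > -> precedence 4
Sorted highest to lowest: %, -, <, >, &&
Distinct precedence values: [6, 5, 4, 2]
Number of distinct levels: 4

4


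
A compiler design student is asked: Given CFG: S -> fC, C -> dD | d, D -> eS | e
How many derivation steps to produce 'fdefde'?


Grammar: S -> fC, C -> dD | d, D -> eS | e
Deriving 'fdefde':
Step 1: S -> fC => fC
Step 2: C -> dD => fdD
Step 3: D -> eS => fdeS
Step 4: S -> fC => fdefC
Step 5: C -> dD => fdefdD
Step 6: D -> e => fdefde
Total derivation steps: 6

6
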